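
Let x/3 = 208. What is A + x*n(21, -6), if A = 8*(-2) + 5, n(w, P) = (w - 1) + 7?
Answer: 16837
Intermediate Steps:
x = 624 (x = 3*208 = 624)
n(w, P) = 6 + w (n(w, P) = (-1 + w) + 7 = 6 + w)
A = -11 (A = -16 + 5 = -11)
A + x*n(21, -6) = -11 + 624*(6 + 21) = -11 + 624*27 = -11 + 16848 = 16837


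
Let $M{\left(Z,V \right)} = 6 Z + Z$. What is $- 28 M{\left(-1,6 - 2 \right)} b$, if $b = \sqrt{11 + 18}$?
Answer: $196 \sqrt{29} \approx 1055.5$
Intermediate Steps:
$M{\left(Z,V \right)} = 7 Z$
$b = \sqrt{29} \approx 5.3852$
$- 28 M{\left(-1,6 - 2 \right)} b = - 28 \cdot 7 \left(-1\right) \sqrt{29} = \left(-28\right) \left(-7\right) \sqrt{29} = 196 \sqrt{29}$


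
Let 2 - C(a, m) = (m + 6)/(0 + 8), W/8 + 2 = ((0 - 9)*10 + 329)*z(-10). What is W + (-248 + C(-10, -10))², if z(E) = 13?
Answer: 340441/4 ≈ 85110.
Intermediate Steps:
W = 24840 (W = -16 + 8*(((0 - 9)*10 + 329)*13) = -16 + 8*((-9*10 + 329)*13) = -16 + 8*((-90 + 329)*13) = -16 + 8*(239*13) = -16 + 8*3107 = -16 + 24856 = 24840)
C(a, m) = 5/4 - m/8 (C(a, m) = 2 - (m + 6)/(0 + 8) = 2 - (6 + m)/8 = 2 - (¾ + m/8) = 2 + (-¾ - m/8) = 5/4 - m/8)
W + (-248 + C(-10, -10))² = 24840 + (-248 + (5/4 - ⅛*(-10)))² = 24840 + (-248 + (5/4 + 5/4))² = 24840 + (-248 + 5/2)² = 24840 + (-491/2)² = 24840 + 241081/4 = 340441/4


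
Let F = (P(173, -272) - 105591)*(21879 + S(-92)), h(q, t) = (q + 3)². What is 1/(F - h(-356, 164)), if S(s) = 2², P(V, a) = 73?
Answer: -1/2309175003 ≈ -4.3305e-10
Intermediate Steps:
S(s) = 4
h(q, t) = (3 + q)²
F = -2309050394 (F = (73 - 105591)*(21879 + 4) = -105518*21883 = -2309050394)
1/(F - h(-356, 164)) = 1/(-2309050394 - (3 - 356)²) = 1/(-2309050394 - 1*(-353)²) = 1/(-2309050394 - 1*124609) = 1/(-2309050394 - 124609) = 1/(-2309175003) = -1/2309175003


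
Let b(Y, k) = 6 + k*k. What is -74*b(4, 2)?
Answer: -740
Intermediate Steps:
b(Y, k) = 6 + k**2
-74*b(4, 2) = -74*(6 + 2**2) = -74*(6 + 4) = -74*10 = -740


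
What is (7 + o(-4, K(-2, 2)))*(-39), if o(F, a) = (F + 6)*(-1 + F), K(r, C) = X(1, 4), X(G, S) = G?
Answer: 117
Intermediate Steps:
K(r, C) = 1
o(F, a) = (-1 + F)*(6 + F) (o(F, a) = (6 + F)*(-1 + F) = (-1 + F)*(6 + F))
(7 + o(-4, K(-2, 2)))*(-39) = (7 + (-6 + (-4)² + 5*(-4)))*(-39) = (7 + (-6 + 16 - 20))*(-39) = (7 - 10)*(-39) = -3*(-39) = 117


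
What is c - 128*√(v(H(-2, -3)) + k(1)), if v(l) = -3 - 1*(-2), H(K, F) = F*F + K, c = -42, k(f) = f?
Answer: -42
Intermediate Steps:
H(K, F) = K + F² (H(K, F) = F² + K = K + F²)
v(l) = -1 (v(l) = -3 + 2 = -1)
c - 128*√(v(H(-2, -3)) + k(1)) = -42 - 128*√(-1 + 1) = -42 - 128*√0 = -42 - 128*0 = -42 + 0 = -42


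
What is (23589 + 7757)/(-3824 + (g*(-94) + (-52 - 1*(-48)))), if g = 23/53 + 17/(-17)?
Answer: -830669/100032 ≈ -8.3040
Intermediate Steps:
g = -30/53 (g = 23*(1/53) + 17*(-1/17) = 23/53 - 1 = -30/53 ≈ -0.56604)
(23589 + 7757)/(-3824 + (g*(-94) + (-52 - 1*(-48)))) = (23589 + 7757)/(-3824 + (-30/53*(-94) + (-52 - 1*(-48)))) = 31346/(-3824 + (2820/53 + (-52 + 48))) = 31346/(-3824 + (2820/53 - 4)) = 31346/(-3824 + 2608/53) = 31346/(-200064/53) = 31346*(-53/200064) = -830669/100032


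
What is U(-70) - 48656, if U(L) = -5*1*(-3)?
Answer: -48641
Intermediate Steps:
U(L) = 15 (U(L) = -5*(-3) = 15)
U(-70) - 48656 = 15 - 48656 = -48641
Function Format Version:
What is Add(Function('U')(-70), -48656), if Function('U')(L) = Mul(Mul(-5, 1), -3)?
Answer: -48641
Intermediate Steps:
Function('U')(L) = 15 (Function('U')(L) = Mul(-5, -3) = 15)
Add(Function('U')(-70), -48656) = Add(15, -48656) = -48641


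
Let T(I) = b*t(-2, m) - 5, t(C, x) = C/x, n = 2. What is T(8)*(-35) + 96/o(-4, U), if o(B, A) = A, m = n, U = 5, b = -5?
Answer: 96/5 ≈ 19.200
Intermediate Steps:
m = 2
T(I) = 0 (T(I) = -(-10)/2 - 5 = -5*(-1) - 5 = 5 - 5 = 0)
T(8)*(-35) + 96/o(-4, U) = 0*(-35) + 96/5 = 0 + 96*(⅕) = 0 + 96/5 = 96/5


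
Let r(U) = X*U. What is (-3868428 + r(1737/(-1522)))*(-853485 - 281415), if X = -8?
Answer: 3340994385924000/761 ≈ 4.3903e+12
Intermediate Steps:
r(U) = -8*U
(-3868428 + r(1737/(-1522)))*(-853485 - 281415) = (-3868428 - 13896/(-1522))*(-853485 - 281415) = (-3868428 - 13896*(-1)/1522)*(-1134900) = (-3868428 - 8*(-1737/1522))*(-1134900) = (-3868428 + 6948/761)*(-1134900) = -2943866760/761*(-1134900) = 3340994385924000/761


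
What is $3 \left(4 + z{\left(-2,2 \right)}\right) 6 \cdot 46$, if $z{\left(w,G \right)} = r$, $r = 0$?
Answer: $3312$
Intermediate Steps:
$z{\left(w,G \right)} = 0$
$3 \left(4 + z{\left(-2,2 \right)}\right) 6 \cdot 46 = 3 \left(4 + 0\right) 6 \cdot 46 = 3 \cdot 4 \cdot 6 \cdot 46 = 12 \cdot 6 \cdot 46 = 72 \cdot 46 = 3312$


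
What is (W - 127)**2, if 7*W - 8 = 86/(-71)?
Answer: 3923393769/247009 ≈ 15884.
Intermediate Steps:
W = 482/497 (W = 8/7 + (86/(-71))/7 = 8/7 + (86*(-1/71))/7 = 8/7 + (1/7)*(-86/71) = 8/7 - 86/497 = 482/497 ≈ 0.96982)
(W - 127)**2 = (482/497 - 127)**2 = (-62637/497)**2 = 3923393769/247009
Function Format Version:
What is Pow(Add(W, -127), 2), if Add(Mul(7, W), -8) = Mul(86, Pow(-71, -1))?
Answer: Rational(3923393769, 247009) ≈ 15884.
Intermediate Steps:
W = Rational(482, 497) (W = Add(Rational(8, 7), Mul(Rational(1, 7), Mul(86, Pow(-71, -1)))) = Add(Rational(8, 7), Mul(Rational(1, 7), Mul(86, Rational(-1, 71)))) = Add(Rational(8, 7), Mul(Rational(1, 7), Rational(-86, 71))) = Add(Rational(8, 7), Rational(-86, 497)) = Rational(482, 497) ≈ 0.96982)
Pow(Add(W, -127), 2) = Pow(Add(Rational(482, 497), -127), 2) = Pow(Rational(-62637, 497), 2) = Rational(3923393769, 247009)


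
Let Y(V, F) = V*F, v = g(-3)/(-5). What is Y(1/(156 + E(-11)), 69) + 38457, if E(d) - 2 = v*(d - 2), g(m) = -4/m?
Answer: 93143889/2422 ≈ 38457.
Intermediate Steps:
v = -4/15 (v = -4/(-3)/(-5) = -4*(-⅓)*(-⅕) = (4/3)*(-⅕) = -4/15 ≈ -0.26667)
E(d) = 38/15 - 4*d/15 (E(d) = 2 - 4*(d - 2)/15 = 2 - 4*(-2 + d)/15 = 2 + (8/15 - 4*d/15) = 38/15 - 4*d/15)
Y(V, F) = F*V
Y(1/(156 + E(-11)), 69) + 38457 = 69/(156 + (38/15 - 4/15*(-11))) + 38457 = 69/(156 + (38/15 + 44/15)) + 38457 = 69/(156 + 82/15) + 38457 = 69/(2422/15) + 38457 = 69*(15/2422) + 38457 = 1035/2422 + 38457 = 93143889/2422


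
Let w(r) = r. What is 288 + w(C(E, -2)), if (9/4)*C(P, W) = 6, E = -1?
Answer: 872/3 ≈ 290.67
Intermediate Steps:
C(P, W) = 8/3 (C(P, W) = (4/9)*6 = 8/3)
288 + w(C(E, -2)) = 288 + 8/3 = 872/3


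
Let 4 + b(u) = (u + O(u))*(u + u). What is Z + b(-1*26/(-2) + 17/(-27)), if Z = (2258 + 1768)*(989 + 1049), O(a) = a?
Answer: 5981879560/729 ≈ 8.2056e+6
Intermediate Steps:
b(u) = -4 + 4*u² (b(u) = -4 + (u + u)*(u + u) = -4 + (2*u)*(2*u) = -4 + 4*u²)
Z = 8204988 (Z = 4026*2038 = 8204988)
Z + b(-1*26/(-2) + 17/(-27)) = 8204988 + (-4 + 4*(-1*26/(-2) + 17/(-27))²) = 8204988 + (-4 + 4*(-26*(-½) + 17*(-1/27))²) = 8204988 + (-4 + 4*(13 - 17/27)²) = 8204988 + (-4 + 4*(334/27)²) = 8204988 + (-4 + 4*(111556/729)) = 8204988 + (-4 + 446224/729) = 8204988 + 443308/729 = 5981879560/729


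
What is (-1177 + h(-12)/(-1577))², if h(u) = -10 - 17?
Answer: 3445114634404/2486929 ≈ 1.3853e+6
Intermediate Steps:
h(u) = -27
(-1177 + h(-12)/(-1577))² = (-1177 - 27/(-1577))² = (-1177 - 27*(-1/1577))² = (-1177 + 27/1577)² = (-1856102/1577)² = 3445114634404/2486929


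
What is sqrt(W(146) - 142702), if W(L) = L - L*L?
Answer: 12*I*sqrt(1138) ≈ 404.81*I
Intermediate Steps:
W(L) = L - L**2
sqrt(W(146) - 142702) = sqrt(146*(1 - 1*146) - 142702) = sqrt(146*(1 - 146) - 142702) = sqrt(146*(-145) - 142702) = sqrt(-21170 - 142702) = sqrt(-163872) = 12*I*sqrt(1138)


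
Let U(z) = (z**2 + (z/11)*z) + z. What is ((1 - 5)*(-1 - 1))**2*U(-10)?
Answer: 69760/11 ≈ 6341.8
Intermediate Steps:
U(z) = z + 12*z**2/11 (U(z) = (z**2 + (z*(1/11))*z) + z = (z**2 + (z/11)*z) + z = (z**2 + z**2/11) + z = 12*z**2/11 + z = z + 12*z**2/11)
((1 - 5)*(-1 - 1))**2*U(-10) = ((1 - 5)*(-1 - 1))**2*((1/11)*(-10)*(11 + 12*(-10))) = (-4*(-2))**2*((1/11)*(-10)*(11 - 120)) = 8**2*((1/11)*(-10)*(-109)) = 64*(1090/11) = 69760/11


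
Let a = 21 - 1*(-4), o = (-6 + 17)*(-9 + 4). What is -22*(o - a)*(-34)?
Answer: -59840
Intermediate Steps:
o = -55 (o = 11*(-5) = -55)
a = 25 (a = 21 + 4 = 25)
-22*(o - a)*(-34) = -22*(-55 - 1*25)*(-34) = -22*(-55 - 25)*(-34) = -22*(-80)*(-34) = 1760*(-34) = -59840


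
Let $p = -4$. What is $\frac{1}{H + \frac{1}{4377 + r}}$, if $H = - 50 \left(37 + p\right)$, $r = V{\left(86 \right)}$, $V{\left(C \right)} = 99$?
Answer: $- \frac{4476}{7385399} \approx -0.00060606$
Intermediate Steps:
$r = 99$
$H = -1650$ ($H = - 50 \left(37 - 4\right) = \left(-50\right) 33 = -1650$)
$\frac{1}{H + \frac{1}{4377 + r}} = \frac{1}{-1650 + \frac{1}{4377 + 99}} = \frac{1}{-1650 + \frac{1}{4476}} = \frac{1}{- \frac{7385399}{4476}} = - \frac{4476}{7385399}$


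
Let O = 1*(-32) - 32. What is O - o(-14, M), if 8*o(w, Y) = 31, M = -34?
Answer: -543/8 ≈ -67.875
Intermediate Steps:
o(w, Y) = 31/8 (o(w, Y) = (⅛)*31 = 31/8)
O = -64 (O = -32 - 32 = -64)
O - o(-14, M) = -64 - 1*31/8 = -64 - 31/8 = -543/8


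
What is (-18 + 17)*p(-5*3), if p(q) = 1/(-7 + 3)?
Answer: 1/4 ≈ 0.25000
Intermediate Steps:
p(q) = -1/4 (p(q) = 1/(-4) = -1/4)
(-18 + 17)*p(-5*3) = (-18 + 17)*(-1/4) = -1*(-1/4) = 1/4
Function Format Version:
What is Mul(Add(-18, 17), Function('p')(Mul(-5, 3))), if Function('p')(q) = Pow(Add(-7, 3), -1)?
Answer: Rational(1, 4) ≈ 0.25000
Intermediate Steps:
Function('p')(q) = Rational(-1, 4) (Function('p')(q) = Pow(-4, -1) = Rational(-1, 4))
Mul(Add(-18, 17), Function('p')(Mul(-5, 3))) = Mul(Add(-18, 17), Rational(-1, 4)) = Mul(-1, Rational(-1, 4)) = Rational(1, 4)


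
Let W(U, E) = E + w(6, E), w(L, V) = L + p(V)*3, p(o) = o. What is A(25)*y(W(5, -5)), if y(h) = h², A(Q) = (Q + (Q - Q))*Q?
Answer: 122500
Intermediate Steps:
w(L, V) = L + 3*V (w(L, V) = L + V*3 = L + 3*V)
W(U, E) = 6 + 4*E (W(U, E) = E + (6 + 3*E) = 6 + 4*E)
A(Q) = Q² (A(Q) = (Q + 0)*Q = Q*Q = Q²)
A(25)*y(W(5, -5)) = 25²*(6 + 4*(-5))² = 625*(6 - 20)² = 625*(-14)² = 625*196 = 122500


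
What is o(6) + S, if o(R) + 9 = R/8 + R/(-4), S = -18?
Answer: -111/4 ≈ -27.750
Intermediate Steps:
o(R) = -9 - R/8 (o(R) = -9 + (R/8 + R/(-4)) = -9 + (R*(1/8) + R*(-1/4)) = -9 + (R/8 - R/4) = -9 - R/8)
o(6) + S = (-9 - 1/8*6) - 18 = (-9 - 3/4) - 18 = -39/4 - 18 = -111/4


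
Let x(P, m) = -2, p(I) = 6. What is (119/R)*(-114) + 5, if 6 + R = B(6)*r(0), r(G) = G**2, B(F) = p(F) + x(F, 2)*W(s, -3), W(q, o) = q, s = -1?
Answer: 2266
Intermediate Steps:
B(F) = 8 (B(F) = 6 - 2*(-1) = 6 + 2 = 8)
R = -6 (R = -6 + 8*0**2 = -6 + 8*0 = -6 + 0 = -6)
(119/R)*(-114) + 5 = (119/(-6))*(-114) + 5 = (119*(-1/6))*(-114) + 5 = -119/6*(-114) + 5 = 2261 + 5 = 2266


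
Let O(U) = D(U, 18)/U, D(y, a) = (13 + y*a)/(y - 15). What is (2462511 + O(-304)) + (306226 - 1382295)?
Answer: 134451593933/96976 ≈ 1.3864e+6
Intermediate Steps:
D(y, a) = (13 + a*y)/(-15 + y)
O(U) = (13 + 18*U)/(U*(-15 + U)) (O(U) = ((13 + 18*U)/(-15 + U))/U = (13 + 18*U)/(U*(-15 + U)))
(2462511 + O(-304)) + (306226 - 1382295) = (2462511 + (13 + 18*(-304))/((-304)*(-15 - 304))) + (306226 - 1382295) = (2462511 - 1/304*(13 - 5472)/(-319)) - 1076069 = (2462511 - 1/304*(-1/319)*(-5459)) - 1076069 = (2462511 - 5459/96976) - 1076069 = 238804461277/96976 - 1076069 = 134451593933/96976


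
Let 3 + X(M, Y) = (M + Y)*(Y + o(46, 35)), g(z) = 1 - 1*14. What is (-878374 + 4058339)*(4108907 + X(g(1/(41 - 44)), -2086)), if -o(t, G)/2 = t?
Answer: 27603768861590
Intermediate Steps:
g(z) = -13 (g(z) = 1 - 14 = -13)
o(t, G) = -2*t
X(M, Y) = -3 + (-92 + Y)*(M + Y) (X(M, Y) = -3 + (M + Y)*(Y - 2*46) = -3 + (M + Y)*(Y - 92) = -3 + (M + Y)*(-92 + Y) = -3 + (-92 + Y)*(M + Y))
(-878374 + 4058339)*(4108907 + X(g(1/(41 - 44)), -2086)) = (-878374 + 4058339)*(4108907 + (-3 + (-2086)² - 92*(-13) - 92*(-2086) - 13*(-2086))) = 3179965*(4108907 + (-3 + 4351396 + 1196 + 191912 + 27118)) = 3179965*(4108907 + 4571619) = 3179965*8680526 = 27603768861590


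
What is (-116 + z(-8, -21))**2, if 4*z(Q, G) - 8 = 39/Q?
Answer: 13593969/1024 ≈ 13275.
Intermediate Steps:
z(Q, G) = 2 + 39/(4*Q) (z(Q, G) = 2 + (39/Q)/4 = 2 + 39/(4*Q))
(-116 + z(-8, -21))**2 = (-116 + (2 + (39/4)/(-8)))**2 = (-116 + (2 + (39/4)*(-1/8)))**2 = (-116 + (2 - 39/32))**2 = (-116 + 25/32)**2 = (-3687/32)**2 = 13593969/1024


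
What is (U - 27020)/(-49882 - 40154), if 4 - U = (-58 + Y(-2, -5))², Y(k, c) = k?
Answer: 7654/22509 ≈ 0.34004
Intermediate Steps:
U = -3596 (U = 4 - (-58 - 2)² = 4 - 1*(-60)² = 4 - 1*3600 = 4 - 3600 = -3596)
(U - 27020)/(-49882 - 40154) = (-3596 - 27020)/(-49882 - 40154) = -30616/(-90036) = -30616*(-1/90036) = 7654/22509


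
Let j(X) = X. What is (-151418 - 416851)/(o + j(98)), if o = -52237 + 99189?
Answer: -568269/47050 ≈ -12.078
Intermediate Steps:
o = 46952
(-151418 - 416851)/(o + j(98)) = (-151418 - 416851)/(46952 + 98) = -568269/47050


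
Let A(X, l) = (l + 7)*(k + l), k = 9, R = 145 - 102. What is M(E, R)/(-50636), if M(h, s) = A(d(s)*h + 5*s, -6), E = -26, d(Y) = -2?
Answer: -3/50636 ≈ -5.9246e-5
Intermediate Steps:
R = 43
A(X, l) = (7 + l)*(9 + l) (A(X, l) = (l + 7)*(9 + l) = (7 + l)*(9 + l))
M(h, s) = 3 (M(h, s) = 63 + (-6)² + 16*(-6) = 63 + 36 - 96 = 3)
M(E, R)/(-50636) = 3/(-50636) = 3*(-1/50636) = -3/50636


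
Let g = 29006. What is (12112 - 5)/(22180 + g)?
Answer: 12107/51186 ≈ 0.23653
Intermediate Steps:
(12112 - 5)/(22180 + g) = (12112 - 5)/(22180 + 29006) = 12107/51186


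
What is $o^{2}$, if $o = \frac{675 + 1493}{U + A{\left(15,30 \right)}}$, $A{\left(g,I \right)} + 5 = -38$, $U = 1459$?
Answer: $\frac{73441}{31329} \approx 2.3442$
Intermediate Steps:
$A{\left(g,I \right)} = -43$ ($A{\left(g,I \right)} = -5 - 38 = -43$)
$o = \frac{271}{177}$ ($o = \frac{675 + 1493}{1459 - 43} = \frac{2168}{1416} = 2168 \cdot \frac{1}{1416} = \frac{271}{177} \approx 1.5311$)
$o^{2} = \left(\frac{271}{177}\right)^{2} = \frac{73441}{31329}$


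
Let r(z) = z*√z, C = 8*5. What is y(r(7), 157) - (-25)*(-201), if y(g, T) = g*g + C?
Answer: -4642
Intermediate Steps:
C = 40
r(z) = z^(3/2)
y(g, T) = 40 + g² (y(g, T) = g*g + 40 = g² + 40 = 40 + g²)
y(r(7), 157) - (-25)*(-201) = (40 + (7^(3/2))²) - (-25)*(-201) = (40 + (7*√7)²) - 1*5025 = (40 + 343) - 5025 = 383 - 5025 = -4642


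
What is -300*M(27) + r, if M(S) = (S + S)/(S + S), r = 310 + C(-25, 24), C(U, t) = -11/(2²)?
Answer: 29/4 ≈ 7.2500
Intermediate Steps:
C(U, t) = -11/4
r = 1229/4 (r = 310 - 11/4 = 1229/4 ≈ 307.25)
M(S) = 1 (M(S) = (2*S)/((2*S)) = (2*S)*(1/(2*S)) = 1)
-300*M(27) + r = -300*1 + 1229/4 = -300 + 1229/4 = 29/4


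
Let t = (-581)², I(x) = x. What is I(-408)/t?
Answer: -408/337561 ≈ -0.0012087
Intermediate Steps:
t = 337561
I(-408)/t = -408/337561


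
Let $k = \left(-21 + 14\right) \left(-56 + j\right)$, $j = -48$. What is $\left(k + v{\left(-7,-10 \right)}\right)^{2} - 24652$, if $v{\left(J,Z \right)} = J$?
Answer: $495189$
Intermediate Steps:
$k = 728$ ($k = \left(-21 + 14\right) \left(-56 - 48\right) = \left(-7\right) \left(-104\right) = 728$)
$\left(k + v{\left(-7,-10 \right)}\right)^{2} - 24652 = \left(728 - 7\right)^{2} - 24652 = 721^{2} - 24652 = 519841 - 24652 = 495189$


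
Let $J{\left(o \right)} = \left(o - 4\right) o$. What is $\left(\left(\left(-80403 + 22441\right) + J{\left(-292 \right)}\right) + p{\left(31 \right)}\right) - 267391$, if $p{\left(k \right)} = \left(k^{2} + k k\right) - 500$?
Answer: $-237499$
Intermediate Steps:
$J{\left(o \right)} = o \left(-4 + o\right)$ ($J{\left(o \right)} = \left(-4 + o\right) o = o \left(-4 + o\right)$)
$p{\left(k \right)} = -500 + 2 k^{2}$ ($p{\left(k \right)} = \left(k^{2} + k^{2}\right) - 500 = 2 k^{2} - 500 = -500 + 2 k^{2}$)
$\left(\left(\left(-80403 + 22441\right) + J{\left(-292 \right)}\right) + p{\left(31 \right)}\right) - 267391 = \left(\left(\left(-80403 + 22441\right) - 292 \left(-4 - 292\right)\right) - \left(500 - 2 \cdot 31^{2}\right)\right) - 267391 = \left(\left(-57962 - -86432\right) + \left(-500 + 2 \cdot 961\right)\right) - 267391 = \left(\left(-57962 + 86432\right) + \left(-500 + 1922\right)\right) - 267391 = \left(28470 + 1422\right) - 267391 = 29892 - 267391 = -237499$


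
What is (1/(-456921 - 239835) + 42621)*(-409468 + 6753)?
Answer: -11959200817744625/696756 ≈ -1.7164e+10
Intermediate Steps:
(1/(-456921 - 239835) + 42621)*(-409468 + 6753) = (1/(-696756) + 42621)*(-402715) = (-1/696756 + 42621)*(-402715) = (29696437475/696756)*(-402715) = -11959200817744625/696756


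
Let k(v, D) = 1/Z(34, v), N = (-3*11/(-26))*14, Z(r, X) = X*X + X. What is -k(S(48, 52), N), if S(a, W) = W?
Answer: -1/2756 ≈ -0.00036284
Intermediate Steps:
Z(r, X) = X + X² (Z(r, X) = X² + X = X + X²)
N = 231/13 (N = -33*(-1/26)*14 = (33/26)*14 = 231/13 ≈ 17.769)
k(v, D) = 1/(v*(1 + v))
-k(S(48, 52), N) = -1/(52*(1 + 52)) = -1/(52*53) = -1*1/2756 = -1/2756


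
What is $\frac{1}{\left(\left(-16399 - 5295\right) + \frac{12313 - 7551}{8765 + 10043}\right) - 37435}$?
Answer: $- \frac{9404}{556046735} \approx -1.6912 \cdot 10^{-5}$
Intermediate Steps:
$\frac{1}{\left(\left(-16399 - 5295\right) + \frac{12313 - 7551}{8765 + 10043}\right) - 37435} = \frac{1}{\left(-21694 + \frac{4762}{18808}\right) - 37435} = \frac{1}{\left(-21694 + 4762 \cdot \frac{1}{18808}\right) - 37435} = \frac{1}{\left(-21694 + \frac{2381}{9404}\right) - 37435} = \frac{1}{- \frac{204007995}{9404} - 37435} = \frac{1}{- \frac{556046735}{9404}} = - \frac{9404}{556046735}$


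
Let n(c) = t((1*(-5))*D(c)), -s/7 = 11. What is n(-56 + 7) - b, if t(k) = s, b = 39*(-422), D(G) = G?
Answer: 16381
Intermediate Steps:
b = -16458
s = -77 (s = -7*11 = -77)
t(k) = -77
n(c) = -77
n(-56 + 7) - b = -77 - 1*(-16458) = -77 + 16458 = 16381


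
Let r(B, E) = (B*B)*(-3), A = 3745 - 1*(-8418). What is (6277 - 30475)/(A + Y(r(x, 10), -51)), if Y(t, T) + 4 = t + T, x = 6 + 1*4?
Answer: -4033/1968 ≈ -2.0493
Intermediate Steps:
x = 10 (x = 6 + 4 = 10)
A = 12163 (A = 3745 + 8418 = 12163)
r(B, E) = -3*B² (r(B, E) = B²*(-3) = -3*B²)
Y(t, T) = -4 + T + t (Y(t, T) = -4 + (t + T) = -4 + (T + t) = -4 + T + t)
(6277 - 30475)/(A + Y(r(x, 10), -51)) = (6277 - 30475)/(12163 + (-4 - 51 - 3*10²)) = -24198/(12163 + (-4 - 51 - 3*100)) = -24198/(12163 + (-4 - 51 - 300)) = -24198/(12163 - 355) = -24198/11808 = -24198*1/11808 = -4033/1968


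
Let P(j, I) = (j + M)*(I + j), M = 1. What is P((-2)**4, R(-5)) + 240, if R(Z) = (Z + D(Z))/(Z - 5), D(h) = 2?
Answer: 5171/10 ≈ 517.10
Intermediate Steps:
R(Z) = (2 + Z)/(-5 + Z) (R(Z) = (Z + 2)/(Z - 5) = (2 + Z)/(-5 + Z))
P(j, I) = (1 + j)*(I + j) (P(j, I) = (j + 1)*(I + j) = (1 + j)*(I + j))
P((-2)**4, R(-5)) + 240 = ((2 - 5)/(-5 - 5) + (-2)**4 + ((-2)**4)**2 + ((2 - 5)/(-5 - 5))*(-2)**4) + 240 = (-3/(-10) + 16 + 16**2 + (-3/(-10))*16) + 240 = (-1/10*(-3) + 16 + 256 - 1/10*(-3)*16) + 240 = (3/10 + 16 + 256 + (3/10)*16) + 240 = (3/10 + 16 + 256 + 24/5) + 240 = 2771/10 + 240 = 5171/10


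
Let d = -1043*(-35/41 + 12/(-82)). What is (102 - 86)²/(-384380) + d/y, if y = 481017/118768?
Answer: 11903739646192/46223328615 ≈ 257.53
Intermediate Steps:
y = 481017/118768 (y = 481017*(1/118768) = 481017/118768 ≈ 4.0501)
d = 1043 (d = -1043*(-35*1/41 + 12*(-1/82)) = -1043*(-35/41 - 6/41) = -1043*(-1) = 1043)
(102 - 86)²/(-384380) + d/y = (102 - 86)²/(-384380) + 1043/(481017/118768) = 16²*(-1/384380) + 1043*(118768/481017) = 256*(-1/384380) + 123875024/481017 = -64/96095 + 123875024/481017 = 11903739646192/46223328615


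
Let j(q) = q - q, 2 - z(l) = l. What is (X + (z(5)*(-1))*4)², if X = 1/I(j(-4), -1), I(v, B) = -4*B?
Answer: 2401/16 ≈ 150.06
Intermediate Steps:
z(l) = 2 - l
j(q) = 0
X = ¼ (X = 1/(-4*(-1)) = 1/4 = ¼ ≈ 0.25000)
(X + (z(5)*(-1))*4)² = (¼ + ((2 - 1*5)*(-1))*4)² = (¼ + ((2 - 5)*(-1))*4)² = (¼ - 3*(-1)*4)² = (¼ + 3*4)² = (¼ + 12)² = (49/4)² = 2401/16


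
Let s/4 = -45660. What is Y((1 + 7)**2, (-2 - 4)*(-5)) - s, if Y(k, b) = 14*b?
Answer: 183060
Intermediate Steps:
s = -182640 (s = 4*(-45660) = -182640)
Y((1 + 7)**2, (-2 - 4)*(-5)) - s = 14*((-2 - 4)*(-5)) - 1*(-182640) = 14*(-6*(-5)) + 182640 = 14*30 + 182640 = 420 + 182640 = 183060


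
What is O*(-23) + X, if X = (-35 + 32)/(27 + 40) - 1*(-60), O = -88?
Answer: 139625/67 ≈ 2084.0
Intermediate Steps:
X = 4017/67 (X = -3/67 + 60 = 4017/67 ≈ 59.955)
O*(-23) + X = -88*(-23) + 4017/67 = 2024 + 4017/67 = 139625/67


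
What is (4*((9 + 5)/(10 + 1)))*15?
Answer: 840/11 ≈ 76.364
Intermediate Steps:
(4*((9 + 5)/(10 + 1)))*15 = (4*(14/11))*15 = (56/11)*15 = 840/11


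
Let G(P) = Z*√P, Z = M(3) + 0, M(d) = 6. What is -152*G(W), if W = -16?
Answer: -3648*I ≈ -3648.0*I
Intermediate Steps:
Z = 6 (Z = 6 + 0 = 6)
G(P) = 6*√P
-152*G(W) = -912*√(-16) = -912*4*I = -3648*I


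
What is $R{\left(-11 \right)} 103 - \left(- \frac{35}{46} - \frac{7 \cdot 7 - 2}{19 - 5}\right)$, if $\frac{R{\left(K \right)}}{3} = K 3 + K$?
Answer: $- \frac{2188293}{161} \approx -13592.0$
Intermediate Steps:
$R{\left(K \right)} = 12 K$ ($R{\left(K \right)} = 3 \left(K 3 + K\right) = 3 \left(3 K + K\right) = 3 \cdot 4 K = 12 K$)
$R{\left(-11 \right)} 103 - \left(- \frac{35}{46} - \frac{7 \cdot 7 - 2}{19 - 5}\right) = 12 \left(-11\right) 103 - \left(- \frac{35}{46} - \frac{7 \cdot 7 - 2}{19 - 5}\right) = \left(-132\right) 103 - \left(- \frac{35}{46} - \frac{49 - 2}{14}\right) = -13596 + \left(\frac{35}{46} + 47 \cdot \frac{1}{14}\right) = -13596 + \left(\frac{35}{46} + \frac{47}{14}\right) = -13596 + \frac{663}{161} = - \frac{2188293}{161}$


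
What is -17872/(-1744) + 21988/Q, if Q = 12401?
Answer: 16248609/1351709 ≈ 12.021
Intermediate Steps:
-17872/(-1744) + 21988/Q = -17872/(-1744) + 21988/12401 = -17872*(-1/1744) + 21988*(1/12401) = 1117/109 + 21988/12401 = 16248609/1351709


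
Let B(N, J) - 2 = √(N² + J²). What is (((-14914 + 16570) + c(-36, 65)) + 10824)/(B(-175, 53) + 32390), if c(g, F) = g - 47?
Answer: 28683116/74943445 - 1771*√33434/149886890 ≈ 0.38057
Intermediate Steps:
c(g, F) = -47 + g
B(N, J) = 2 + √(J² + N²) (B(N, J) = 2 + √(N² + J²) = 2 + √(J² + N²))
(((-14914 + 16570) + c(-36, 65)) + 10824)/(B(-175, 53) + 32390) = (((-14914 + 16570) + (-47 - 36)) + 10824)/((2 + √(53² + (-175)²)) + 32390) = ((1656 - 83) + 10824)/((2 + √(2809 + 30625)) + 32390) = (1573 + 10824)/((2 + √33434) + 32390) = 12397/(32392 + √33434)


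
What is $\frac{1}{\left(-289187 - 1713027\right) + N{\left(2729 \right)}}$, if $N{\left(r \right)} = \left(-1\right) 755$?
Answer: $- \frac{1}{2002969} \approx -4.9926 \cdot 10^{-7}$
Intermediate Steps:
$N{\left(r \right)} = -755$
$\frac{1}{\left(-289187 - 1713027\right) + N{\left(2729 \right)}} = \frac{1}{\left(-289187 - 1713027\right) - 755} = \frac{1}{-2002214 - 755} = \frac{1}{-2002969} = - \frac{1}{2002969}$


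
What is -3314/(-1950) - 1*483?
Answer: -469268/975 ≈ -481.30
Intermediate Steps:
-3314/(-1950) - 1*483 = -3314*(-1/1950) - 483 = 1657/975 - 483 = -469268/975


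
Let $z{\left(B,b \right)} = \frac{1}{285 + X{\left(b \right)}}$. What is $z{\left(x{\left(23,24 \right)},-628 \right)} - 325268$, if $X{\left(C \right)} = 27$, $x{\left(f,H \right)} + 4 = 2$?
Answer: $- \frac{101483615}{312} \approx -3.2527 \cdot 10^{5}$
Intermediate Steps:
$x{\left(f,H \right)} = -2$ ($x{\left(f,H \right)} = -4 + 2 = -2$)
$z{\left(B,b \right)} = \frac{1}{312}$ ($z{\left(B,b \right)} = \frac{1}{285 + 27} = \frac{1}{312}$)
$z{\left(x{\left(23,24 \right)},-628 \right)} - 325268 = \frac{1}{312} - 325268 = - \frac{101483615}{312}$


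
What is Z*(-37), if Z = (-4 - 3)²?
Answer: -1813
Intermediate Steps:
Z = 49 (Z = (-7)² = 49)
Z*(-37) = 49*(-37) = -1813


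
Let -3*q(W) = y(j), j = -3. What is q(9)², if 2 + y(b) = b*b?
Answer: 49/9 ≈ 5.4444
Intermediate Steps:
y(b) = -2 + b² (y(b) = -2 + b*b = -2 + b²)
q(W) = -7/3 (q(W) = -(-2 + (-3)²)/3 = -(-2 + 9)/3 = -⅓*7 = -7/3)
q(9)² = (-7/3)² = 49/9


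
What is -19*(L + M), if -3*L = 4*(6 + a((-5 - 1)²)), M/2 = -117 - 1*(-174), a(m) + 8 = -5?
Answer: -7030/3 ≈ -2343.3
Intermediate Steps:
a(m) = -13 (a(m) = -8 - 5 = -13)
M = 114 (M = 2*(-117 - 1*(-174)) = 2*(-117 + 174) = 2*57 = 114)
L = 28/3 (L = -4*(6 - 13)/3 = -4*(-7)/3 = -⅓*(-28) = 28/3 ≈ 9.3333)
-19*(L + M) = -19*(28/3 + 114) = -19*370/3 = -7030/3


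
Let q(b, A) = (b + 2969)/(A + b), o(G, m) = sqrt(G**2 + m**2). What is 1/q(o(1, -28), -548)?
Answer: -1627797/8814176 + 3517*sqrt(785)/8814176 ≈ -0.17350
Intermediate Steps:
q(b, A) = (2969 + b)/(A + b)
1/q(o(1, -28), -548) = 1/((2969 + sqrt(1**2 + (-28)**2))/(-548 + sqrt(1**2 + (-28)**2))) = 1/((2969 + sqrt(1 + 784))/(-548 + sqrt(1 + 784))) = 1/((2969 + sqrt(785))/(-548 + sqrt(785))) = (-548 + sqrt(785))/(2969 + sqrt(785))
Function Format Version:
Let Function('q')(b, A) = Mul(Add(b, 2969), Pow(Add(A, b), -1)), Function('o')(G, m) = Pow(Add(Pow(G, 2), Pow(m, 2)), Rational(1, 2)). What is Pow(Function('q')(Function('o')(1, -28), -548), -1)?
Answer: Add(Rational(-1627797, 8814176), Mul(Rational(3517, 8814176), Pow(785, Rational(1, 2)))) ≈ -0.17350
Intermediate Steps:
Function('q')(b, A) = Mul(Pow(Add(A, b), -1), Add(2969, b)) (Function('q')(b, A) = Mul(Add(2969, b), Pow(Add(A, b), -1)) = Mul(Pow(Add(A, b), -1), Add(2969, b)))
Pow(Function('q')(Function('o')(1, -28), -548), -1) = Pow(Mul(Pow(Add(-548, Pow(Add(Pow(1, 2), Pow(-28, 2)), Rational(1, 2))), -1), Add(2969, Pow(Add(Pow(1, 2), Pow(-28, 2)), Rational(1, 2)))), -1) = Pow(Mul(Pow(Add(-548, Pow(Add(1, 784), Rational(1, 2))), -1), Add(2969, Pow(Add(1, 784), Rational(1, 2)))), -1) = Pow(Mul(Pow(Add(-548, Pow(785, Rational(1, 2))), -1), Add(2969, Pow(785, Rational(1, 2)))), -1) = Mul(Pow(Add(2969, Pow(785, Rational(1, 2))), -1), Add(-548, Pow(785, Rational(1, 2))))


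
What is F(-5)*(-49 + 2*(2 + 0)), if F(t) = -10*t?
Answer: -2250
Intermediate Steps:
F(-5)*(-49 + 2*(2 + 0)) = (-10*(-5))*(-49 + 2*(2 + 0)) = 50*(-49 + 2*2) = 50*(-49 + 4) = 50*(-45) = -2250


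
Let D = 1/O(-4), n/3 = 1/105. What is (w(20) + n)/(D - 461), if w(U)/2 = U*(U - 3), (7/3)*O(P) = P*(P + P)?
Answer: -2284896/1548715 ≈ -1.4753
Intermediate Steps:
n = 1/35 (n = 3/105 = 3*(1/105) = 1/35 ≈ 0.028571)
O(P) = 6*P²/7 (O(P) = 3*(P*(P + P))/7 = 3*(P*(2*P))/7 = 3*(2*P²)/7 = 6*P²/7)
w(U) = 2*U*(-3 + U) (w(U) = 2*(U*(U - 3)) = 2*(U*(-3 + U)) = 2*U*(-3 + U))
D = 7/96 (D = 1/((6/7)*(-4)²) = 1/((6/7)*16) = 1/(96/7) = 7/96 ≈ 0.072917)
(w(20) + n)/(D - 461) = (2*20*(-3 + 20) + 1/35)/(7/96 - 461) = (2*20*17 + 1/35)/(-44249/96) = (680 + 1/35)*(-96/44249) = (23801/35)*(-96/44249) = -2284896/1548715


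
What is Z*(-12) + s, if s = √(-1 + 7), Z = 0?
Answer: √6 ≈ 2.4495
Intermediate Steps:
s = √6 ≈ 2.4495
Z*(-12) + s = 0*(-12) + √6 = 0 + √6 = √6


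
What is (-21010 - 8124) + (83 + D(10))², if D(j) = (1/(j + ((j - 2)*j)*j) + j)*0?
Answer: -22245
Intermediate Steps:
D(j) = 0 (D(j) = (1/(j + ((-2 + j)*j)*j) + j)*0 = (1/(j + (j*(-2 + j))*j) + j)*0 = (1/(j + j²*(-2 + j)) + j)*0 = (j + 1/(j + j²*(-2 + j)))*0 = 0)
(-21010 - 8124) + (83 + D(10))² = (-21010 - 8124) + (83 + 0)² = -29134 + 83² = -29134 + 6889 = -22245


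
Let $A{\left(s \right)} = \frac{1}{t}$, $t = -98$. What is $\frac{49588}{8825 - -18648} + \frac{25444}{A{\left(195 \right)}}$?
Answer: $- \frac{68504205588}{27473} \approx -2.4935 \cdot 10^{6}$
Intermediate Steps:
$A{\left(s \right)} = - \frac{1}{98}$ ($A{\left(s \right)} = \frac{1}{-98} = - \frac{1}{98}$)
$\frac{49588}{8825 - -18648} + \frac{25444}{A{\left(195 \right)}} = \frac{49588}{8825 - -18648} + \frac{25444}{- \frac{1}{98}} = \frac{49588}{8825 + 18648} + 25444 \left(-98\right) = \frac{49588}{27473} - 2493512 = - \frac{68504205588}{27473}$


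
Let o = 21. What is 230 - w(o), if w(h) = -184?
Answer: 414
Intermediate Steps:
230 - w(o) = 230 - 1*(-184) = 230 + 184 = 414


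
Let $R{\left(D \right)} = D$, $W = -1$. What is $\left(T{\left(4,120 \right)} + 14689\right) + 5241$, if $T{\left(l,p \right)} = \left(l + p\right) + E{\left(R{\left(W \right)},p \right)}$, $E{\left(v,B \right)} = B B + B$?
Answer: $34574$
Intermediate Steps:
$E{\left(v,B \right)} = B + B^{2}$ ($E{\left(v,B \right)} = B^{2} + B = B + B^{2}$)
$T{\left(l,p \right)} = l + p + p \left(1 + p\right)$ ($T{\left(l,p \right)} = \left(l + p\right) + p \left(1 + p\right) = l + p + p \left(1 + p\right)$)
$\left(T{\left(4,120 \right)} + 14689\right) + 5241 = \left(\left(4 + 120 + 120 \left(1 + 120\right)\right) + 14689\right) + 5241 = \left(\left(4 + 120 + 120 \cdot 121\right) + 14689\right) + 5241 = \left(\left(4 + 120 + 14520\right) + 14689\right) + 5241 = \left(14644 + 14689\right) + 5241 = 29333 + 5241 = 34574$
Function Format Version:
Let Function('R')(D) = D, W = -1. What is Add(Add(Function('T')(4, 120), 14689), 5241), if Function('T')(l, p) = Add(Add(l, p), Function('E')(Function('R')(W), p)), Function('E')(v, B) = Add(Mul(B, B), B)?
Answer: 34574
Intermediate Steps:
Function('E')(v, B) = Add(B, Pow(B, 2)) (Function('E')(v, B) = Add(Pow(B, 2), B) = Add(B, Pow(B, 2)))
Function('T')(l, p) = Add(l, p, Mul(p, Add(1, p))) (Function('T')(l, p) = Add(Add(l, p), Mul(p, Add(1, p))) = Add(l, p, Mul(p, Add(1, p))))
Add(Add(Function('T')(4, 120), 14689), 5241) = Add(Add(Add(4, 120, Mul(120, Add(1, 120))), 14689), 5241) = Add(Add(Add(4, 120, Mul(120, 121)), 14689), 5241) = Add(Add(Add(4, 120, 14520), 14689), 5241) = Add(Add(14644, 14689), 5241) = Add(29333, 5241) = 34574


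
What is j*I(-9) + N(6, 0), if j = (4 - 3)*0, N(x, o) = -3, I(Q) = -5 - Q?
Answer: -3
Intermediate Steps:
j = 0 (j = 1*0 = 0)
j*I(-9) + N(6, 0) = 0*(-5 - 1*(-9)) - 3 = 0*(-5 + 9) - 3 = 0*4 - 3 = 0 - 3 = -3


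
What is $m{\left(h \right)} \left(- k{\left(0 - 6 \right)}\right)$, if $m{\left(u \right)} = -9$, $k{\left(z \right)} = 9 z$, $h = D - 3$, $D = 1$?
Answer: $-486$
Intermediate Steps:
$h = -2$ ($h = 1 - 3 = -2$)
$m{\left(h \right)} \left(- k{\left(0 - 6 \right)}\right) = - 9 \left(- 9 \left(0 - 6\right)\right) = - 9 \left(- 9 \left(-6\right)\right) = - 9 \left(\left(-1\right) \left(-54\right)\right) = \left(-9\right) 54 = -486$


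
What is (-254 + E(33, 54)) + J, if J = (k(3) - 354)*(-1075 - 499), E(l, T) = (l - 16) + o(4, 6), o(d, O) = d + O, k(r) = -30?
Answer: 604189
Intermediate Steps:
o(d, O) = O + d
E(l, T) = -6 + l (E(l, T) = (l - 16) + (6 + 4) = (-16 + l) + 10 = -6 + l)
J = 604416 (J = (-30 - 354)*(-1075 - 499) = -384*(-1574) = 604416)
(-254 + E(33, 54)) + J = (-254 + (-6 + 33)) + 604416 = (-254 + 27) + 604416 = -227 + 604416 = 604189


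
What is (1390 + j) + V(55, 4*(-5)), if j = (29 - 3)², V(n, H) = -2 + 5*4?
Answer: 2084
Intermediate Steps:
V(n, H) = 18 (V(n, H) = -2 + 20 = 18)
j = 676 (j = 26² = 676)
(1390 + j) + V(55, 4*(-5)) = (1390 + 676) + 18 = 2066 + 18 = 2084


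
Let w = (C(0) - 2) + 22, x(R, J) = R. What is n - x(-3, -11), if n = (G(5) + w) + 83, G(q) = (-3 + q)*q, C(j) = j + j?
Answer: 116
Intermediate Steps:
C(j) = 2*j
w = 20 (w = (2*0 - 2) + 22 = (0 - 2) + 22 = -2 + 22 = 20)
G(q) = q*(-3 + q)
n = 113 (n = (5*(-3 + 5) + 20) + 83 = (5*2 + 20) + 83 = (10 + 20) + 83 = 30 + 83 = 113)
n - x(-3, -11) = 113 - 1*(-3) = 113 + 3 = 116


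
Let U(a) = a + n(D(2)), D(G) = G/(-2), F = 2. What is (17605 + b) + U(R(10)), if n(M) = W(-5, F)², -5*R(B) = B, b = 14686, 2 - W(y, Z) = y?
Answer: 32338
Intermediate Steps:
W(y, Z) = 2 - y
D(G) = -G/2 (D(G) = G*(-½) = -G/2)
R(B) = -B/5
n(M) = 49 (n(M) = (2 - 1*(-5))² = (2 + 5)² = 7² = 49)
U(a) = 49 + a (U(a) = a + 49 = 49 + a)
(17605 + b) + U(R(10)) = (17605 + 14686) + (49 - ⅕*10) = 32291 + (49 - 2) = 32291 + 47 = 32338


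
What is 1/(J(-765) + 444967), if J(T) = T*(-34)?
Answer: 1/470977 ≈ 2.1232e-6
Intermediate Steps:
J(T) = -34*T
1/(J(-765) + 444967) = 1/(-34*(-765) + 444967) = 1/(26010 + 444967) = 1/470977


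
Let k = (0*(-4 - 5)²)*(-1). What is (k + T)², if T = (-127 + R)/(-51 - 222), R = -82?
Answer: 43681/74529 ≈ 0.58609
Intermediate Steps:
k = 0 (k = (0*(-9)²)*(-1) = (0*81)*(-1) = 0*(-1) = 0)
T = 209/273 (T = (-127 - 82)/(-51 - 222) = -209/(-273) = -209*(-1/273) = 209/273 ≈ 0.76557)
(k + T)² = (0 + 209/273)² = (209/273)² = 43681/74529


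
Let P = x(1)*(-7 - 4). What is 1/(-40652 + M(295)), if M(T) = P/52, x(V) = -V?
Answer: -52/2113893 ≈ -2.4599e-5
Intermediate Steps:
P = 11 (P = (-1*1)*(-7 - 4) = -1*(-11) = 11)
M(T) = 11/52
1/(-40652 + M(295)) = 1/(-40652 + 11/52) = 1/(-2113893/52) = -52/2113893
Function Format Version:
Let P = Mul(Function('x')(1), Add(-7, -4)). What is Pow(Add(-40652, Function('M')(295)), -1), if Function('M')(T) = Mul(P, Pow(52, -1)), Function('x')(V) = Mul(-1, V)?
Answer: Rational(-52, 2113893) ≈ -2.4599e-5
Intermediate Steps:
P = 11 (P = Mul(Mul(-1, 1), Add(-7, -4)) = Mul(-1, -11) = 11)
Function('M')(T) = Rational(11, 52) (Function('M')(T) = Mul(11, Pow(52, -1)) = Mul(11, Rational(1, 52)) = Rational(11, 52))
Pow(Add(-40652, Function('M')(295)), -1) = Pow(Add(-40652, Rational(11, 52)), -1) = Pow(Rational(-2113893, 52), -1) = Rational(-52, 2113893)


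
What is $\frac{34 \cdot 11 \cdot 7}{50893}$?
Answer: $\frac{2618}{50893} \approx 0.051441$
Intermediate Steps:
$\frac{34 \cdot 11 \cdot 7}{50893} = 374 \cdot 7 \cdot \frac{1}{50893} = 2618 \cdot \frac{1}{50893} = \frac{2618}{50893}$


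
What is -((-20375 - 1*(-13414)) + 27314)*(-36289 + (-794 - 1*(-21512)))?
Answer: 316916563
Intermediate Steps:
-((-20375 - 1*(-13414)) + 27314)*(-36289 + (-794 - 1*(-21512))) = -((-20375 + 13414) + 27314)*(-36289 + (-794 + 21512)) = -(-6961 + 27314)*(-36289 + 20718) = -20353*(-15571) = -1*(-316916563) = 316916563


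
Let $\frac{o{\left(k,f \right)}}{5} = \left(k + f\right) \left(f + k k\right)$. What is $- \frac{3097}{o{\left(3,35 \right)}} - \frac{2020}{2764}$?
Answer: $- \frac{334833}{304040} \approx -1.1013$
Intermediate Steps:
$o{\left(k,f \right)} = 5 \left(f + k\right) \left(f + k^{2}\right)$ ($o{\left(k,f \right)} = 5 \left(k + f\right) \left(f + k k\right) = 5 \left(f + k\right) \left(f + k^{2}\right)$)
$- \frac{3097}{o{\left(3,35 \right)}} - \frac{2020}{2764} = - \frac{3097}{5 \cdot 35^{2} + 5 \cdot 3^{3} + 5 \cdot 35 \cdot 3 + 5 \cdot 35 \cdot 3^{2}} - \frac{2020}{2764} = - \frac{3097}{5 \cdot 1225 + 5 \cdot 27 + 525 + 5 \cdot 35 \cdot 9} - \frac{505}{691} = - \frac{3097}{6125 + 135 + 525 + 1575} - \frac{505}{691} = - \frac{3097}{8360} - \frac{505}{691} = \left(-3097\right) \frac{1}{8360} - \frac{505}{691} = - \frac{163}{440} - \frac{505}{691} = - \frac{334833}{304040}$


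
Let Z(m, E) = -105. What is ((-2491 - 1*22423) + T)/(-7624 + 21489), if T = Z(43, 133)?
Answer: -25019/13865 ≈ -1.8045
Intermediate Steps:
T = -105
((-2491 - 1*22423) + T)/(-7624 + 21489) = ((-2491 - 1*22423) - 105)/(-7624 + 21489) = ((-2491 - 22423) - 105)/13865 = (-24914 - 105)*(1/13865) = -25019*1/13865 = -25019/13865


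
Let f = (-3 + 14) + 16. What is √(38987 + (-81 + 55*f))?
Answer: 13*√239 ≈ 200.98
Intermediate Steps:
f = 27 (f = 11 + 16 = 27)
√(38987 + (-81 + 55*f)) = √(38987 + (-81 + 55*27)) = √(38987 + (-81 + 1485)) = √(38987 + 1404) = √40391 = 13*√239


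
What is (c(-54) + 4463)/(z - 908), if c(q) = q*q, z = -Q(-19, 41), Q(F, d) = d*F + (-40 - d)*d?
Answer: 7379/3192 ≈ 2.3117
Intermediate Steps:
Q(F, d) = F*d + d*(-40 - d)
z = 4100 (z = -41*(-40 - 19 - 1*41) = -41*(-40 - 19 - 41) = -41*(-100) = -1*(-4100) = 4100)
c(q) = q²
(c(-54) + 4463)/(z - 908) = ((-54)² + 4463)/(4100 - 908) = (2916 + 4463)/3192 = 7379*(1/3192) = 7379/3192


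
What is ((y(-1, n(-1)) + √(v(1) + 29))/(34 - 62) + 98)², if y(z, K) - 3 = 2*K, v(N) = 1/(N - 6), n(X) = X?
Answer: 37620389/3920 - 8229*√5/490 ≈ 9559.5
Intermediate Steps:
v(N) = 1/(-6 + N)
y(z, K) = 3 + 2*K
((y(-1, n(-1)) + √(v(1) + 29))/(34 - 62) + 98)² = (((3 + 2*(-1)) + √(1/(-6 + 1) + 29))/(34 - 62) + 98)² = (((3 - 2) + √(1/(-5) + 29))/(-28) + 98)² = ((1 + √(-⅕ + 29))*(-1/28) + 98)² = ((1 + √(144/5))*(-1/28) + 98)² = ((1 + 12*√5/5)*(-1/28) + 98)² = ((-1/28 - 3*√5/35) + 98)² = (2743/28 - 3*√5/35)²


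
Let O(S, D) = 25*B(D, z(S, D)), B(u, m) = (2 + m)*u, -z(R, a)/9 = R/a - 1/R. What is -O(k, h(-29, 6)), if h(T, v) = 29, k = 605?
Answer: 16294370/121 ≈ 1.3466e+5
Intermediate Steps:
z(R, a) = 9/R - 9*R/a (z(R, a) = -9*(R/a - 1/R) = -9*(-1/R + R/a) = 9/R - 9*R/a)
B(u, m) = u*(2 + m)
O(S, D) = 25*D*(2 + 9/S - 9*S/D) (O(S, D) = 25*(D*(2 + (9/S - 9*S/D))) = 25*(D*(2 + 9/S - 9*S/D)) = 25*D*(2 + 9/S - 9*S/D))
-O(k, h(-29, 6)) = -(-225*605 + 50*29 + 225*29/605) = -(-136125 + 1450 + 225*29*(1/605)) = -(-136125 + 1450 + 1305/121) = -1*(-16294370/121) = 16294370/121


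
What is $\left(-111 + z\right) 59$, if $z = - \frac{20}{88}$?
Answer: $- \frac{144373}{22} \approx -6562.4$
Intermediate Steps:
$z = - \frac{5}{22}$ ($z = \left(-20\right) \frac{1}{88} = - \frac{5}{22} \approx -0.22727$)
$\left(-111 + z\right) 59 = \left(-111 - \frac{5}{22}\right) 59 = \left(- \frac{2447}{22}\right) 59 = - \frac{144373}{22}$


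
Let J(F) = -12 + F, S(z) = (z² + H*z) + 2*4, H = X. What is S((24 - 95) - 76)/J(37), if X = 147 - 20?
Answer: 2948/25 ≈ 117.92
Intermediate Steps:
X = 127
H = 127
S(z) = 8 + z² + 127*z (S(z) = (z² + 127*z) + 2*4 = (z² + 127*z) + 8 = 8 + z² + 127*z)
S((24 - 95) - 76)/J(37) = (8 + ((24 - 95) - 76)² + 127*((24 - 95) - 76))/(-12 + 37) = (8 + (-71 - 76)² + 127*(-71 - 76))/25 = (8 + (-147)² + 127*(-147))*(1/25) = (8 + 21609 - 18669)*(1/25) = 2948*(1/25) = 2948/25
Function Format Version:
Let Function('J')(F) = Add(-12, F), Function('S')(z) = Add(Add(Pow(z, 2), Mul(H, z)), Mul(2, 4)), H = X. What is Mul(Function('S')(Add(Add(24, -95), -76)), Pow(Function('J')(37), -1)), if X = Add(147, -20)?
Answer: Rational(2948, 25) ≈ 117.92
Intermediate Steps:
X = 127
H = 127
Function('S')(z) = Add(8, Pow(z, 2), Mul(127, z)) (Function('S')(z) = Add(Add(Pow(z, 2), Mul(127, z)), Mul(2, 4)) = Add(Add(Pow(z, 2), Mul(127, z)), 8) = Add(8, Pow(z, 2), Mul(127, z)))
Mul(Function('S')(Add(Add(24, -95), -76)), Pow(Function('J')(37), -1)) = Mul(Add(8, Pow(Add(Add(24, -95), -76), 2), Mul(127, Add(Add(24, -95), -76))), Pow(Add(-12, 37), -1)) = Mul(Add(8, Pow(Add(-71, -76), 2), Mul(127, Add(-71, -76))), Pow(25, -1)) = Mul(Add(8, Pow(-147, 2), Mul(127, -147)), Rational(1, 25)) = Mul(Add(8, 21609, -18669), Rational(1, 25)) = Mul(2948, Rational(1, 25)) = Rational(2948, 25)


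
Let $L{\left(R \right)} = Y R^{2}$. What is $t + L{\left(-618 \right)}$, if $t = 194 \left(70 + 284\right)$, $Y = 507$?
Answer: $193704144$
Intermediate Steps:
$L{\left(R \right)} = 507 R^{2}$
$t = 68676$ ($t = 194 \cdot 354 = 68676$)
$t + L{\left(-618 \right)} = 68676 + 507 \left(-618\right)^{2} = 68676 + 507 \cdot 381924 = 68676 + 193635468 = 193704144$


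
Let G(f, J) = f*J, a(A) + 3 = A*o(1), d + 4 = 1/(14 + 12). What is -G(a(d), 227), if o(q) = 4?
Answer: 55615/13 ≈ 4278.1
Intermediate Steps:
d = -103/26 (d = -4 + 1/(14 + 12) = -4 + 1/26 = -103/26 ≈ -3.9615)
a(A) = -3 + 4*A (a(A) = -3 + A*4 = -3 + 4*A)
G(f, J) = J*f
-G(a(d), 227) = -227*(-3 + 4*(-103/26)) = -227*(-3 - 206/13) = -227*(-245)/13 = -1*(-55615/13) = 55615/13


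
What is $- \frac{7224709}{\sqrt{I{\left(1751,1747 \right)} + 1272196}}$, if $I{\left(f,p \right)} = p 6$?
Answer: $- \frac{7224709 \sqrt{1282678}}{1282678} \approx -6379.1$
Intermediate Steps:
$I{\left(f,p \right)} = 6 p$
$- \frac{7224709}{\sqrt{I{\left(1751,1747 \right)} + 1272196}} = - \frac{7224709}{\sqrt{6 \cdot 1747 + 1272196}} = - \frac{7224709}{\sqrt{10482 + 1272196}} = - \frac{7224709}{\sqrt{1282678}} = - 7224709 \frac{\sqrt{1282678}}{1282678} = - \frac{7224709 \sqrt{1282678}}{1282678}$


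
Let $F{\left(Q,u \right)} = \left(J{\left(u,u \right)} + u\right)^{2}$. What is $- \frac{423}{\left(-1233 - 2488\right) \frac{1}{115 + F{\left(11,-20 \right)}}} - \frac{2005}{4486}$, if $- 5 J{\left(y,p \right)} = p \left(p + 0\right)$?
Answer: $\frac{19186540865}{16692406} \approx 1149.4$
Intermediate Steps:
$J{\left(y,p \right)} = - \frac{p^{2}}{5}$ ($J{\left(y,p \right)} = - \frac{p \left(p + 0\right)}{5} = - \frac{p p}{5} = - \frac{p^{2}}{5}$)
$F{\left(Q,u \right)} = \left(u - \frac{u^{2}}{5}\right)^{2}$ ($F{\left(Q,u \right)} = \left(- \frac{u^{2}}{5} + u\right)^{2} = \left(u - \frac{u^{2}}{5}\right)^{2}$)
$- \frac{423}{\left(-1233 - 2488\right) \frac{1}{115 + F{\left(11,-20 \right)}}} - \frac{2005}{4486} = - \frac{423}{\left(-1233 - 2488\right) \frac{1}{115 + \frac{\left(-20\right)^{2} \left(-5 - 20\right)^{2}}{25}}} - \frac{2005}{4486} = - \frac{423}{\left(-3721\right) \frac{1}{115 + \frac{1}{25} \cdot 400 \left(-25\right)^{2}}} - \frac{2005}{4486} = - \frac{423}{\left(-3721\right) \frac{1}{115 + \frac{1}{25} \cdot 400 \cdot 625}} - \frac{2005}{4486} = - \frac{423}{\left(-3721\right) \frac{1}{115 + 10000}} - \frac{2005}{4486} = - \frac{423}{\left(-3721\right) \frac{1}{10115}} - \frac{2005}{4486} = - \frac{423}{- \frac{3721}{10115}} - \frac{2005}{4486} = \left(-423\right) \left(- \frac{10115}{3721}\right) - \frac{2005}{4486} = \frac{4278645}{3721} - \frac{2005}{4486} = \frac{19186540865}{16692406}$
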